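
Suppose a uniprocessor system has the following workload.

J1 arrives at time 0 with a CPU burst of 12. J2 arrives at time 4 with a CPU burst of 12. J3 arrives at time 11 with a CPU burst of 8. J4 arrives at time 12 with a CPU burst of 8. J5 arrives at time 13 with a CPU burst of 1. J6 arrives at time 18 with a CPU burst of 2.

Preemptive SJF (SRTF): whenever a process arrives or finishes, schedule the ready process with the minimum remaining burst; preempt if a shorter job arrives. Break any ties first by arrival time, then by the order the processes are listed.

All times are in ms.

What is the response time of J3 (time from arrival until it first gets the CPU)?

1

Timeline: | J1 0-12 | J3 12-13 | J5 13-14 | J3 14-18 | J6 18-20 | J3 20-23 | J4 23-31 | J2 31-43 |
Completion: J1=12  J2=43  J3=23  J4=31  J5=14  J6=20
Response(J3) = first start − arrival = 12 − 11 = 1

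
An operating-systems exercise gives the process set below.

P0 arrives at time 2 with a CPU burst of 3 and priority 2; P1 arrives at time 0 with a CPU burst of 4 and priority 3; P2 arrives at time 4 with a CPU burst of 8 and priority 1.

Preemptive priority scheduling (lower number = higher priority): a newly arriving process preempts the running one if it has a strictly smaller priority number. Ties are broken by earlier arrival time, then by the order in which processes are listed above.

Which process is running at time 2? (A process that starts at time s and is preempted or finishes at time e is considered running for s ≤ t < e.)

Gantt: | P1 0-2 | P0 2-4 | P2 4-12 | P0 12-13 | P1 13-15 |
Completion: P0=13  P1=15  P2=12
Turnaround (C−A): P0=11  P1=15  P2=8

P0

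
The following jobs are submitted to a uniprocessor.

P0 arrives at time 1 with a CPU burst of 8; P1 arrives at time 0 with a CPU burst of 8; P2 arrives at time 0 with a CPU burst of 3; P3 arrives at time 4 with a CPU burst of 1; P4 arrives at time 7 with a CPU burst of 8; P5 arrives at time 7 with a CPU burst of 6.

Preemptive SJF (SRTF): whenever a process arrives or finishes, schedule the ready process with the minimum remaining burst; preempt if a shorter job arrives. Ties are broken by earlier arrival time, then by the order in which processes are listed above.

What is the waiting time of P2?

Timeline: | P2 0-3 | P1 3-4 | P3 4-5 | P1 5-12 | P5 12-18 | P0 18-26 | P4 26-34 |
Completion: P0=26  P1=12  P2=3  P3=5  P4=34  P5=18
Waiting(P2) = turnaround − burst = 3 − 3 = 0

0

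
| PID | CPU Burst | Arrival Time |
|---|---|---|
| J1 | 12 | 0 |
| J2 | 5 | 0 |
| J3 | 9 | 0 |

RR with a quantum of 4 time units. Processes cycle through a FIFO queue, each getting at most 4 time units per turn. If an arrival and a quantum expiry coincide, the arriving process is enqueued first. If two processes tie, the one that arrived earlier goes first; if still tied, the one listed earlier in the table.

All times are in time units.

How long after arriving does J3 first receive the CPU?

8

Schedule: | J1 0-4 | J2 4-8 | J3 8-12 | J1 12-16 | J2 16-17 | J3 17-21 | J1 21-25 | J3 25-26 |
Completion: J1=25  J2=17  J3=26
Response(J3) = first start − arrival = 8 − 0 = 8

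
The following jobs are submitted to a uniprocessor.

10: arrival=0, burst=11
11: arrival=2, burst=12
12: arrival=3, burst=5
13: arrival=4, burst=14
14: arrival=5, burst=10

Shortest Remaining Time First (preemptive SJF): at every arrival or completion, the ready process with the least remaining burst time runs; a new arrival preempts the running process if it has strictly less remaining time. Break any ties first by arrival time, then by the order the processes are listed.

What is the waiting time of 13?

Gantt: | 10 0-3 | 12 3-8 | 10 8-16 | 14 16-26 | 11 26-38 | 13 38-52 |
Completion: 10=16  11=38  12=8  13=52  14=26
Waiting(13) = turnaround − burst = 48 − 14 = 34

34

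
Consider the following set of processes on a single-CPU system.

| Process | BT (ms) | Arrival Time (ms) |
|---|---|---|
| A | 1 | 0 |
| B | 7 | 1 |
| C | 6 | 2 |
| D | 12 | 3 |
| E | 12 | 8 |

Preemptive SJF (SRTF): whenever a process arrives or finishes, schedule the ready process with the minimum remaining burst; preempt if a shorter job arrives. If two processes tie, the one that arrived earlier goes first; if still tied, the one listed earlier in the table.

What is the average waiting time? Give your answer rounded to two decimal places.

Schedule: | A 0-1 | B 1-8 | C 8-14 | D 14-26 | E 26-38 |
Completion: A=1  B=8  C=14  D=26  E=38
Waiting times: A=0, B=0, C=6, D=11, E=18
Average waiting = (0+0+6+11+18) / 5 = 35/5 = 7.00

7.00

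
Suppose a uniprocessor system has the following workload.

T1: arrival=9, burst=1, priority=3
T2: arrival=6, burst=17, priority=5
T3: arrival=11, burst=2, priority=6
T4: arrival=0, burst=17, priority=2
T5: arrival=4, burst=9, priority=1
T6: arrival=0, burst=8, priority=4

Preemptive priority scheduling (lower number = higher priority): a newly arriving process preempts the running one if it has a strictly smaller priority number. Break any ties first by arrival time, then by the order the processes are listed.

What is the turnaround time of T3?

Timeline: | T4 0-4 | T5 4-13 | T4 13-26 | T1 26-27 | T6 27-35 | T2 35-52 | T3 52-54 |
Completion: T1=27  T2=52  T3=54  T4=26  T5=13  T6=35
Turnaround (C−A): T1=18  T2=46  T3=43  T4=26  T5=9  T6=35
Turnaround(T3) = completion − arrival = 54 − 11 = 43

43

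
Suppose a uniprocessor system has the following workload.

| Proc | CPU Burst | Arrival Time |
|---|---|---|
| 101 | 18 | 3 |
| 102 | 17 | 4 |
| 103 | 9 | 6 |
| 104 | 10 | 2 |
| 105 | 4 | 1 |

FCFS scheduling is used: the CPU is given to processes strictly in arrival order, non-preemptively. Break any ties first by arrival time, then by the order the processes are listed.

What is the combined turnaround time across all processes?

Schedule: | idle 0-1 | 105 1-5 | 104 5-15 | 101 15-33 | 102 33-50 | 103 50-59 |
Completion: 101=33  102=50  103=59  104=15  105=5
Turnaround (C−A): 101=30  102=46  103=53  104=13  105=4
Turnaround = completion − arrival: 101=30, 102=46, 103=53, 104=13, 105=4
Total turnaround = 30 + 46 + 53 + 13 + 4 = 146

146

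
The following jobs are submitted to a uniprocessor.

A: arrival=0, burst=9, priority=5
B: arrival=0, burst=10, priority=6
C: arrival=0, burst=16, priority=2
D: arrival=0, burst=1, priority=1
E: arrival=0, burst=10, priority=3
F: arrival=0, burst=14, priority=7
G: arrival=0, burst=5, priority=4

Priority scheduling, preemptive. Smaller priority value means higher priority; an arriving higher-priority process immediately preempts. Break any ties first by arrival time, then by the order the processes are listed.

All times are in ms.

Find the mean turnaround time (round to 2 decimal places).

33.43

Schedule: | D 0-1 | C 1-17 | E 17-27 | G 27-32 | A 32-41 | B 41-51 | F 51-65 |
Completion: A=41  B=51  C=17  D=1  E=27  F=65  G=32
Turnaround (C−A): A=41  B=51  C=17  D=1  E=27  F=65  G=32
Turnaround times: A=41, B=51, C=17, D=1, E=27, F=65, G=32
Average turnaround = (41+51+17+1+27+65+32) / 7 = 234/7 = 33.43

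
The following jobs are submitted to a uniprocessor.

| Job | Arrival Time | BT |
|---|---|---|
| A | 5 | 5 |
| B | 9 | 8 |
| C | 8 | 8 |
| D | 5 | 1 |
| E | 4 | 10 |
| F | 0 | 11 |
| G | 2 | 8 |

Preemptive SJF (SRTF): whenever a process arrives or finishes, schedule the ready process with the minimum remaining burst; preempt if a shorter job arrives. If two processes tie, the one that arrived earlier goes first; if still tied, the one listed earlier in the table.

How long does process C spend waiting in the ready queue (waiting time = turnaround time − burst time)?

8

Schedule: | F 0-2 | G 2-5 | D 5-6 | G 6-11 | A 11-16 | C 16-24 | B 24-32 | F 32-41 | E 41-51 |
Completion: A=16  B=32  C=24  D=6  E=51  F=41  G=11
Waiting(C) = turnaround − burst = 16 − 8 = 8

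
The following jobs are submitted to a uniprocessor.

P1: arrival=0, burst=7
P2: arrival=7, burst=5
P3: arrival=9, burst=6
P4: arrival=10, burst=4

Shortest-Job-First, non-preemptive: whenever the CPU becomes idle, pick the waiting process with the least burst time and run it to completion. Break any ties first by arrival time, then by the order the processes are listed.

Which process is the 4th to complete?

Gantt: | P1 0-7 | P2 7-12 | P4 12-16 | P3 16-22 |
Completion: P1=7  P2=12  P3=22  P4=16
Turnaround (C−A): P1=7  P2=5  P3=13  P4=6
Finish order: P1 → P2 → P4 → P3

P3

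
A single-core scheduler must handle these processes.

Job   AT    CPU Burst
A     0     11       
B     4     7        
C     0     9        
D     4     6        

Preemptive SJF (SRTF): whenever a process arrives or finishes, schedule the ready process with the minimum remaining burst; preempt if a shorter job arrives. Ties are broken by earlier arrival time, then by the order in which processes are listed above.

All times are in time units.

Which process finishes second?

Gantt: | C 0-9 | D 9-15 | B 15-22 | A 22-33 |
Completion: A=33  B=22  C=9  D=15
Turnaround (C−A): A=33  B=18  C=9  D=11
Finish order: C → D → B → A

D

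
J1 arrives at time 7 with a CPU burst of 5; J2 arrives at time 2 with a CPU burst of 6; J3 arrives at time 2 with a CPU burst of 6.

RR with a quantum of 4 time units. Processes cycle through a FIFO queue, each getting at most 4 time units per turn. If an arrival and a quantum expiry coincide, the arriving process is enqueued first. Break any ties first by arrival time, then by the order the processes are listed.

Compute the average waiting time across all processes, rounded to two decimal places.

Timeline: | idle 0-2 | J2 2-6 | J3 6-10 | J2 10-12 | J1 12-16 | J3 16-18 | J1 18-19 |
Completion: J1=19  J2=12  J3=18
Waiting times: J1=7, J2=4, J3=10
Average waiting = (7+4+10) / 3 = 21/3 = 7.00

7.00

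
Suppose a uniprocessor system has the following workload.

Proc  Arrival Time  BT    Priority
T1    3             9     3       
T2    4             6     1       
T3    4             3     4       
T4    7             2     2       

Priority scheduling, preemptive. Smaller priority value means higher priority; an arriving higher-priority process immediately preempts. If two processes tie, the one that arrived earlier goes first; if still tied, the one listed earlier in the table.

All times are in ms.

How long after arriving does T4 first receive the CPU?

Gantt: | idle 0-3 | T1 3-4 | T2 4-10 | T4 10-12 | T1 12-20 | T3 20-23 |
Completion: T1=20  T2=10  T3=23  T4=12
Turnaround (C−A): T1=17  T2=6  T3=19  T4=5
Response(T4) = first start − arrival = 10 − 7 = 3

3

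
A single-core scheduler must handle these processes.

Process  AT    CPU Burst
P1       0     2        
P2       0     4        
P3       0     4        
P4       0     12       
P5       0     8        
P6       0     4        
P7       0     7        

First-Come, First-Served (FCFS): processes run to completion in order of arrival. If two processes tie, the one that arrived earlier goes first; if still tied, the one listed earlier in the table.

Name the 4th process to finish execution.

Gantt: | P1 0-2 | P2 2-6 | P3 6-10 | P4 10-22 | P5 22-30 | P6 30-34 | P7 34-41 |
Completion: P1=2  P2=6  P3=10  P4=22  P5=30  P6=34  P7=41
Turnaround (C−A): P1=2  P2=6  P3=10  P4=22  P5=30  P6=34  P7=41
Finish order: P1 → P2 → P3 → P4 → P5 → P6 → P7

P4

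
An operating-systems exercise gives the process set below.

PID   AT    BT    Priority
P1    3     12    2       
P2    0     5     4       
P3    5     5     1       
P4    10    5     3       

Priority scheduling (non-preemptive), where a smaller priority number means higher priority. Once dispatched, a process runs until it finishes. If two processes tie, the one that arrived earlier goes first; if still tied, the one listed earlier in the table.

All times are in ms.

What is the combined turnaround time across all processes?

46

Timeline: | P2 0-5 | P3 5-10 | P1 10-22 | P4 22-27 |
Completion: P1=22  P2=5  P3=10  P4=27
Turnaround (C−A): P1=19  P2=5  P3=5  P4=17
Turnaround = completion − arrival: P1=19, P2=5, P3=5, P4=17
Total turnaround = 19 + 5 + 5 + 17 = 46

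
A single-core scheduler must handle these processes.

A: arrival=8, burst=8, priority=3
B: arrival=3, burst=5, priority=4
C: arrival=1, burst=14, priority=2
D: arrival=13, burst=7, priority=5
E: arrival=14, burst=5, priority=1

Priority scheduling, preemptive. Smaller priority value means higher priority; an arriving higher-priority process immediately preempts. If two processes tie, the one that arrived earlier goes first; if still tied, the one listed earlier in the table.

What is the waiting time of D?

Gantt: | idle 0-1 | C 1-14 | E 14-19 | C 19-20 | A 20-28 | B 28-33 | D 33-40 |
Completion: A=28  B=33  C=20  D=40  E=19
Turnaround (C−A): A=20  B=30  C=19  D=27  E=5
Waiting(D) = turnaround − burst = 27 − 7 = 20

20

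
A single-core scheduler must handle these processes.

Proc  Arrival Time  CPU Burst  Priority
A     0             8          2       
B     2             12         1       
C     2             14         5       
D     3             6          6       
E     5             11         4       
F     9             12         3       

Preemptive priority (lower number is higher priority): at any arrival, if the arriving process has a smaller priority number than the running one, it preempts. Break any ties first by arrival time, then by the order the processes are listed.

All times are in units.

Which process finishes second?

A

Gantt: | A 0-2 | B 2-14 | A 14-20 | F 20-32 | E 32-43 | C 43-57 | D 57-63 |
Completion: A=20  B=14  C=57  D=63  E=43  F=32
Turnaround (C−A): A=20  B=12  C=55  D=60  E=38  F=23
Finish order: B → A → F → E → C → D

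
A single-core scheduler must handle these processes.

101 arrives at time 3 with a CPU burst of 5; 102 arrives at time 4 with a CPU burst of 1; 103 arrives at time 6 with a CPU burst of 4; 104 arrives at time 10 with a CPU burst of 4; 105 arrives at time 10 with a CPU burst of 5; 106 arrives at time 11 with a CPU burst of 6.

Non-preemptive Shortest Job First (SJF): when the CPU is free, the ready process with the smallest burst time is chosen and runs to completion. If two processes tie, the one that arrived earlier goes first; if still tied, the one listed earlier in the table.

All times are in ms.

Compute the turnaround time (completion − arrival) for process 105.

Gantt: | idle 0-3 | 101 3-8 | 102 8-9 | 103 9-13 | 104 13-17 | 105 17-22 | 106 22-28 |
Completion: 101=8  102=9  103=13  104=17  105=22  106=28
Turnaround (C−A): 101=5  102=5  103=7  104=7  105=12  106=17
Turnaround(105) = completion − arrival = 22 − 10 = 12

12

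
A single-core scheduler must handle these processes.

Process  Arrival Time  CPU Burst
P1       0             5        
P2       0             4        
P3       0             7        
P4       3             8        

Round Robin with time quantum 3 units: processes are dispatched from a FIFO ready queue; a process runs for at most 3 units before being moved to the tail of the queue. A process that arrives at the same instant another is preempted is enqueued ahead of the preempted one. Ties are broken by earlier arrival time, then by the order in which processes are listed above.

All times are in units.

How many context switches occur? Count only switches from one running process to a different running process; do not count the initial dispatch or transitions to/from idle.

9

Timeline: | P1 0-3 | P2 3-6 | P3 6-9 | P4 9-12 | P1 12-14 | P2 14-15 | P3 15-18 | P4 18-21 | P3 21-22 | P4 22-24 |
Completion: P1=14  P2=15  P3=22  P4=24
Turnaround (C−A): P1=14  P2=15  P3=22  P4=21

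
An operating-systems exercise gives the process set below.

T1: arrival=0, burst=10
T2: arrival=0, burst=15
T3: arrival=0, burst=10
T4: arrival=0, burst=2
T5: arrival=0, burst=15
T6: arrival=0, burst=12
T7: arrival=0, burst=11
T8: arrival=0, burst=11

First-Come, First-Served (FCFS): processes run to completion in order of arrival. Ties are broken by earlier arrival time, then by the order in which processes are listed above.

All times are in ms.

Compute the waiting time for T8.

Schedule: | T1 0-10 | T2 10-25 | T3 25-35 | T4 35-37 | T5 37-52 | T6 52-64 | T7 64-75 | T8 75-86 |
Completion: T1=10  T2=25  T3=35  T4=37  T5=52  T6=64  T7=75  T8=86
Turnaround (C−A): T1=10  T2=25  T3=35  T4=37  T5=52  T6=64  T7=75  T8=86
Waiting(T8) = turnaround − burst = 86 − 11 = 75

75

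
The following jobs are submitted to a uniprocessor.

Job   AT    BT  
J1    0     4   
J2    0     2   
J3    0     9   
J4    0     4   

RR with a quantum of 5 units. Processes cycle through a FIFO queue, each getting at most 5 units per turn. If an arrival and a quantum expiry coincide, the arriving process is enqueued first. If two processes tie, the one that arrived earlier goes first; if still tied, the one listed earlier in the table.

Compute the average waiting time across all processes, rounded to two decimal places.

Gantt: | J1 0-4 | J2 4-6 | J3 6-11 | J4 11-15 | J3 15-19 |
Completion: J1=4  J2=6  J3=19  J4=15
Turnaround (C−A): J1=4  J2=6  J3=19  J4=15
Waiting times: J1=0, J2=4, J3=10, J4=11
Average waiting = (0+4+10+11) / 4 = 25/4 = 6.25

6.25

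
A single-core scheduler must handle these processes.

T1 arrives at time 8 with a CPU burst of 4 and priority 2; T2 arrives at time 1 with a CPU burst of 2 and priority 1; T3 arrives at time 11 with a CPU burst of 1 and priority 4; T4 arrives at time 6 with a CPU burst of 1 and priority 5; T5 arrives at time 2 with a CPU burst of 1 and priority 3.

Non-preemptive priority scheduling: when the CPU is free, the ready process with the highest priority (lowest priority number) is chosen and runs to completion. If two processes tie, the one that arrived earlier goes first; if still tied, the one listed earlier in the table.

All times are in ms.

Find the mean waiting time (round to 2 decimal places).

0.40

Schedule: | idle 0-1 | T2 1-3 | T5 3-4 | idle 4-6 | T4 6-7 | idle 7-8 | T1 8-12 | T3 12-13 |
Completion: T1=12  T2=3  T3=13  T4=7  T5=4
Turnaround (C−A): T1=4  T2=2  T3=2  T4=1  T5=2
Waiting times: T1=0, T2=0, T3=1, T4=0, T5=1
Average waiting = (0+0+1+0+1) / 5 = 2/5 = 0.40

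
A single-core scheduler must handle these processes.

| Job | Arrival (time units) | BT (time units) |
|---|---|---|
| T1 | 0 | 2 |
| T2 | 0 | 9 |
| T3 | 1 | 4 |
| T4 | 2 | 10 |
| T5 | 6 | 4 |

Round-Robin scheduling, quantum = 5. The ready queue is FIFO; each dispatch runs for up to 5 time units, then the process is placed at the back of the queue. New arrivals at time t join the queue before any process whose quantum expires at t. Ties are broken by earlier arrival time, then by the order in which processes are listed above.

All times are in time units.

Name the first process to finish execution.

T1

Gantt: | T1 0-2 | T2 2-7 | T3 7-11 | T4 11-16 | T5 16-20 | T2 20-24 | T4 24-29 |
Completion: T1=2  T2=24  T3=11  T4=29  T5=20
Finish order: T1 → T3 → T5 → T2 → T4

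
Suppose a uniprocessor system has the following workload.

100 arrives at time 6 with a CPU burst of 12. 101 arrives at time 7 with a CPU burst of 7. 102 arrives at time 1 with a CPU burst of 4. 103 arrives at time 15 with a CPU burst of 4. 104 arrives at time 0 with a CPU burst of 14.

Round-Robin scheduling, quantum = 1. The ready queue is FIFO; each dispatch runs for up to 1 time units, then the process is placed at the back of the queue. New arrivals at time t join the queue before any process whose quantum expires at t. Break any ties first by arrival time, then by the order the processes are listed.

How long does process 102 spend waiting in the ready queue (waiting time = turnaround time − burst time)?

Timeline: | 104 0-1 | 102 1-2 | 104 2-3 | 102 3-4 | 104 4-5 | 102 5-6 | 104 6-7 | 100 7-8 | 102 8-9 | 101 9-10 | 104 10-11 | 100 11-12 | 101 12-13 | 104 13-14 | 100 14-15 | 101 15-16 | 104 16-17 | 103 17-18 | 100 18-19 | 101 19-20 | 104 20-21 | 103 21-22 | 100 22-23 | 101 23-24 | 104 24-25 | 103 25-26 | 100 26-27 | 101 27-28 | 104 28-29 | 103 29-30 | 100 30-31 | 101 31-32 | 104 32-33 | 100 33-34 | 104 34-35 | 100 35-36 | 104 36-37 | 100 37-38 | 104 38-39 | 100 39-41 |
Completion: 100=41  101=32  102=9  103=30  104=39
Turnaround (C−A): 100=35  101=25  102=8  103=15  104=39
Waiting(102) = turnaround − burst = 8 − 4 = 4

4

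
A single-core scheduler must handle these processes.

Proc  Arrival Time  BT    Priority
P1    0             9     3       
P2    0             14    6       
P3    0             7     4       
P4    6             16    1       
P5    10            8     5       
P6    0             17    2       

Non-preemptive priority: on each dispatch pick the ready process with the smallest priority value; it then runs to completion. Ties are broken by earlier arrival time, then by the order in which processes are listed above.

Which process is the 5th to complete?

P5

Gantt: | P6 0-17 | P4 17-33 | P1 33-42 | P3 42-49 | P5 49-57 | P2 57-71 |
Completion: P1=42  P2=71  P3=49  P4=33  P5=57  P6=17
Finish order: P6 → P4 → P1 → P3 → P5 → P2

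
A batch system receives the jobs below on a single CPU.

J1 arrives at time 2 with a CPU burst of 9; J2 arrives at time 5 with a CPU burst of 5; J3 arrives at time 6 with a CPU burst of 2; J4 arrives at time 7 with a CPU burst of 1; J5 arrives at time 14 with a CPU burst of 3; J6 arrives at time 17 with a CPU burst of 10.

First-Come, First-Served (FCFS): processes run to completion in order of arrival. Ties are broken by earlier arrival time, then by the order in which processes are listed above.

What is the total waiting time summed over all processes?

Gantt: | idle 0-2 | J1 2-11 | J2 11-16 | J3 16-18 | J4 18-19 | J5 19-22 | J6 22-32 |
Completion: J1=11  J2=16  J3=18  J4=19  J5=22  J6=32
Turnaround (C−A): J1=9  J2=11  J3=12  J4=12  J5=8  J6=15
Waiting = turnaround − burst: J1=0, J2=6, J3=10, J4=11, J5=5, J6=5
Total waiting = 0 + 6 + 10 + 11 + 5 + 5 = 37

37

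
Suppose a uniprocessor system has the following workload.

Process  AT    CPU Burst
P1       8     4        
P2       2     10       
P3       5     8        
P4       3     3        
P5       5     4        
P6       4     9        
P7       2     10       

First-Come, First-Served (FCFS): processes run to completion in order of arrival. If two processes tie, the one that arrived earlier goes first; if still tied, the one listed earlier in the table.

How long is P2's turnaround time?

10

Timeline: | idle 0-2 | P2 2-12 | P7 12-22 | P4 22-25 | P6 25-34 | P3 34-42 | P5 42-46 | P1 46-50 |
Completion: P1=50  P2=12  P3=42  P4=25  P5=46  P6=34  P7=22
Turnaround (C−A): P1=42  P2=10  P3=37  P4=22  P5=41  P6=30  P7=20
Turnaround(P2) = completion − arrival = 12 − 2 = 10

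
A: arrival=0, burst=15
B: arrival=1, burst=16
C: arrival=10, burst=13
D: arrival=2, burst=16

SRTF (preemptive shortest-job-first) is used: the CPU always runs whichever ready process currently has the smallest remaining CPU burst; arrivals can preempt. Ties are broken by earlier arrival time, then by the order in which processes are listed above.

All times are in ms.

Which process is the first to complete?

Gantt: | A 0-15 | C 15-28 | B 28-44 | D 44-60 |
Completion: A=15  B=44  C=28  D=60
Finish order: A → C → B → D

A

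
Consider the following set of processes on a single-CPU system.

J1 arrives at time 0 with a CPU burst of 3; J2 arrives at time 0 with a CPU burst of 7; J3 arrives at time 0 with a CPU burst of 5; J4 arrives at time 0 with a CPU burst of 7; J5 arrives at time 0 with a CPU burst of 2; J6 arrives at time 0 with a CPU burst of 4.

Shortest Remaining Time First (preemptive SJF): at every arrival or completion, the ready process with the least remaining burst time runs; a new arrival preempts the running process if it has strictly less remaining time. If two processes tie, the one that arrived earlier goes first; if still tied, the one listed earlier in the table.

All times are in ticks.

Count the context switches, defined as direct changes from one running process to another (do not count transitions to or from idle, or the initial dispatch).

5

Gantt: | J5 0-2 | J1 2-5 | J6 5-9 | J3 9-14 | J2 14-21 | J4 21-28 |
Completion: J1=5  J2=21  J3=14  J4=28  J5=2  J6=9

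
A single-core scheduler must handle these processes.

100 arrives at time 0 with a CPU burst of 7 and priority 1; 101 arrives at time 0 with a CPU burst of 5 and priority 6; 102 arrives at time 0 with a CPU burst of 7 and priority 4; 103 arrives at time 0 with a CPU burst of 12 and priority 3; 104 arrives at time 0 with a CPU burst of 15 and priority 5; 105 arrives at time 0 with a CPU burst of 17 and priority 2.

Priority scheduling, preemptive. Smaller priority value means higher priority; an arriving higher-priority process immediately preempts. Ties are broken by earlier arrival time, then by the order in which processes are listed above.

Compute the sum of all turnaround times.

Gantt: | 100 0-7 | 105 7-24 | 103 24-36 | 102 36-43 | 104 43-58 | 101 58-63 |
Completion: 100=7  101=63  102=43  103=36  104=58  105=24
Turnaround = completion − arrival: 100=7, 101=63, 102=43, 103=36, 104=58, 105=24
Total turnaround = 7 + 63 + 43 + 36 + 58 + 24 = 231

231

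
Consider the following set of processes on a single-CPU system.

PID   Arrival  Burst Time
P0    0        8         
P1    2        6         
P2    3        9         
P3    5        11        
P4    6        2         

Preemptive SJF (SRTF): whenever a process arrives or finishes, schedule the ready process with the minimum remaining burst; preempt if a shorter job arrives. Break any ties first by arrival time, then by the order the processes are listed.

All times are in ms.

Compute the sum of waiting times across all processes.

Gantt: | P0 0-8 | P4 8-10 | P1 10-16 | P2 16-25 | P3 25-36 |
Completion: P0=8  P1=16  P2=25  P3=36  P4=10
Turnaround (C−A): P0=8  P1=14  P2=22  P3=31  P4=4
Waiting = turnaround − burst: P0=0, P1=8, P2=13, P3=20, P4=2
Total waiting = 0 + 8 + 13 + 20 + 2 = 43

43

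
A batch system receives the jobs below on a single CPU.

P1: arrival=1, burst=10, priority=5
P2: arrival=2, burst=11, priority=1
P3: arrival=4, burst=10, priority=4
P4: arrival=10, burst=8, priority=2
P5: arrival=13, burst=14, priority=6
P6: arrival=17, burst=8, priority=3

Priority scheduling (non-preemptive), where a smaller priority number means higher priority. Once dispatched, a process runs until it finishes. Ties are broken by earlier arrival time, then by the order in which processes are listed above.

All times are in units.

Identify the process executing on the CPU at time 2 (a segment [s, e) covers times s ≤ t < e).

Schedule: | idle 0-1 | P1 1-11 | P2 11-22 | P4 22-30 | P6 30-38 | P3 38-48 | P5 48-62 |
Completion: P1=11  P2=22  P3=48  P4=30  P5=62  P6=38
Turnaround (C−A): P1=10  P2=20  P3=44  P4=20  P5=49  P6=21

P1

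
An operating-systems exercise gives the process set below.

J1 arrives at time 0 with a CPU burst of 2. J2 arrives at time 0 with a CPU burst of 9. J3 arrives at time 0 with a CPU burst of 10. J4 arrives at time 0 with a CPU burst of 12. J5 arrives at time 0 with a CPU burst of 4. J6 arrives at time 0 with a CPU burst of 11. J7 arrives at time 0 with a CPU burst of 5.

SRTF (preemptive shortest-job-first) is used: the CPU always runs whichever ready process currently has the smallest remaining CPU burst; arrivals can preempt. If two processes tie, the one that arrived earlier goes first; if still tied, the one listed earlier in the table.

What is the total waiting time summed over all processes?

Gantt: | J1 0-2 | J5 2-6 | J7 6-11 | J2 11-20 | J3 20-30 | J6 30-41 | J4 41-53 |
Completion: J1=2  J2=20  J3=30  J4=53  J5=6  J6=41  J7=11
Turnaround (C−A): J1=2  J2=20  J3=30  J4=53  J5=6  J6=41  J7=11
Waiting = turnaround − burst: J1=0, J2=11, J3=20, J4=41, J5=2, J6=30, J7=6
Total waiting = 0 + 11 + 20 + 41 + 2 + 30 + 6 = 110

110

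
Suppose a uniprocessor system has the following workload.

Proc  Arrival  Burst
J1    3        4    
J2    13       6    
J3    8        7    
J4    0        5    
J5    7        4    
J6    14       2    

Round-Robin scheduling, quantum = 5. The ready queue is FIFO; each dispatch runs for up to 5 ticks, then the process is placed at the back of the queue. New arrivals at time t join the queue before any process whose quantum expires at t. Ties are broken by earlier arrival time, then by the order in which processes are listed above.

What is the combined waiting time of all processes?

34

Gantt: | J4 0-5 | J1 5-9 | J5 9-13 | J3 13-18 | J2 18-23 | J6 23-25 | J3 25-27 | J2 27-28 |
Completion: J1=9  J2=28  J3=27  J4=5  J5=13  J6=25
Turnaround (C−A): J1=6  J2=15  J3=19  J4=5  J5=6  J6=11
Waiting = turnaround − burst: J1=2, J2=9, J3=12, J4=0, J5=2, J6=9
Total waiting = 2 + 9 + 12 + 0 + 2 + 9 = 34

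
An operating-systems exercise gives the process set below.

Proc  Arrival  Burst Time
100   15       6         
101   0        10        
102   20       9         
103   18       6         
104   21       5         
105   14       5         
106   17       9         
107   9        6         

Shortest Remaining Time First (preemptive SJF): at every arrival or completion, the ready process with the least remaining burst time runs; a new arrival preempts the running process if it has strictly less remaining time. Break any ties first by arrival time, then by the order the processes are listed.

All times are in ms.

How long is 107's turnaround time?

7

Schedule: | 101 0-10 | 107 10-16 | 105 16-21 | 104 21-26 | 100 26-32 | 103 32-38 | 106 38-47 | 102 47-56 |
Completion: 100=32  101=10  102=56  103=38  104=26  105=21  106=47  107=16
Turnaround (C−A): 100=17  101=10  102=36  103=20  104=5  105=7  106=30  107=7
Turnaround(107) = completion − arrival = 16 − 9 = 7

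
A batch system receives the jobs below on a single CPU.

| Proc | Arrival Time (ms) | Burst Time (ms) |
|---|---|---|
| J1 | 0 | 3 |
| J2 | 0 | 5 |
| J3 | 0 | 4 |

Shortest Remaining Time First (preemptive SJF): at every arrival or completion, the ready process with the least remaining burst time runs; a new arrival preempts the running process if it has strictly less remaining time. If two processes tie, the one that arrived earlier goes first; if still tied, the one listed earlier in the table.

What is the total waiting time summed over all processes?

Schedule: | J1 0-3 | J3 3-7 | J2 7-12 |
Completion: J1=3  J2=12  J3=7
Turnaround (C−A): J1=3  J2=12  J3=7
Waiting = turnaround − burst: J1=0, J2=7, J3=3
Total waiting = 0 + 7 + 3 = 10

10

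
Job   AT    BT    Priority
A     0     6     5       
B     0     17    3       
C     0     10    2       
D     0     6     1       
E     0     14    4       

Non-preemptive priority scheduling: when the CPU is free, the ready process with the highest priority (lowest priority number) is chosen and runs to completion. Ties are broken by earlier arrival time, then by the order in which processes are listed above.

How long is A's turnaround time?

53

Gantt: | D 0-6 | C 6-16 | B 16-33 | E 33-47 | A 47-53 |
Completion: A=53  B=33  C=16  D=6  E=47
Turnaround (C−A): A=53  B=33  C=16  D=6  E=47
Turnaround(A) = completion − arrival = 53 − 0 = 53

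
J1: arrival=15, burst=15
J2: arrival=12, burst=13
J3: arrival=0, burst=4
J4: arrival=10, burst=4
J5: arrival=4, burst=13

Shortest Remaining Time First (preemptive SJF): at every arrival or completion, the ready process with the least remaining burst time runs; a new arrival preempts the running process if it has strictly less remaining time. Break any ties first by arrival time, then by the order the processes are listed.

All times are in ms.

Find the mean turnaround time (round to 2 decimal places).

16.20

Gantt: | J3 0-4 | J5 4-10 | J4 10-14 | J5 14-21 | J2 21-34 | J1 34-49 |
Completion: J1=49  J2=34  J3=4  J4=14  J5=21
Turnaround (C−A): J1=34  J2=22  J3=4  J4=4  J5=17
Turnaround times: J1=34, J2=22, J3=4, J4=4, J5=17
Average turnaround = (34+22+4+4+17) / 5 = 81/5 = 16.20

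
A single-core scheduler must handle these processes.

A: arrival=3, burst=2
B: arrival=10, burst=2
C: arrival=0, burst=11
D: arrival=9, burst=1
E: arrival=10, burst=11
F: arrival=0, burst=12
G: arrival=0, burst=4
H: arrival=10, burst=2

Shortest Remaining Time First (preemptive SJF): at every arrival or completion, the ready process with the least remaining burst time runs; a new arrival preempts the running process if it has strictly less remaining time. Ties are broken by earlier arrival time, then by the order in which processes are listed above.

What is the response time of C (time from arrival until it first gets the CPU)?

Schedule: | G 0-4 | A 4-6 | C 6-9 | D 9-10 | B 10-12 | H 12-14 | C 14-22 | E 22-33 | F 33-45 |
Completion: A=6  B=12  C=22  D=10  E=33  F=45  G=4  H=14
Turnaround (C−A): A=3  B=2  C=22  D=1  E=23  F=45  G=4  H=4
Response(C) = first start − arrival = 6 − 0 = 6

6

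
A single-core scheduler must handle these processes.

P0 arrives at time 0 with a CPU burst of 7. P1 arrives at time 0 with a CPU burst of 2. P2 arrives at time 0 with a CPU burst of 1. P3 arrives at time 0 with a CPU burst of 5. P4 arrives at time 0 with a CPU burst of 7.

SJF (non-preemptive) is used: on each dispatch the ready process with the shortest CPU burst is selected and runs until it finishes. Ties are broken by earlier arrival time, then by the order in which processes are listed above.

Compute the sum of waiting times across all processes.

27

Gantt: | P2 0-1 | P1 1-3 | P3 3-8 | P0 8-15 | P4 15-22 |
Completion: P0=15  P1=3  P2=1  P3=8  P4=22
Waiting = turnaround − burst: P0=8, P1=1, P2=0, P3=3, P4=15
Total waiting = 8 + 1 + 0 + 3 + 15 = 27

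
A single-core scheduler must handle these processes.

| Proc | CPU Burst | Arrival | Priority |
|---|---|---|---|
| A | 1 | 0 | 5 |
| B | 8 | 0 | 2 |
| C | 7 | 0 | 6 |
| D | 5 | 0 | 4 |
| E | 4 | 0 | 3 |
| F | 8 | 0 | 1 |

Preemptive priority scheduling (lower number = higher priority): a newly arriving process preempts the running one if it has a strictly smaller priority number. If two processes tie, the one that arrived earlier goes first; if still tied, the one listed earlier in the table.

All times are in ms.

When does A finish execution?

Gantt: | F 0-8 | B 8-16 | E 16-20 | D 20-25 | A 25-26 | C 26-33 |
Completion: A=26  B=16  C=33  D=25  E=20  F=8

26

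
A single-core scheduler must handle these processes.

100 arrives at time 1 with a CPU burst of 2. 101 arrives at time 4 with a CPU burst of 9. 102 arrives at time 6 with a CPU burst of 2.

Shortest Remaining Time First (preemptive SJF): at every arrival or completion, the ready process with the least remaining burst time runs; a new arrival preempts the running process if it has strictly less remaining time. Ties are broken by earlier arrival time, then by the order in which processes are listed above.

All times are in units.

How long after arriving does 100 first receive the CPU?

Schedule: | idle 0-1 | 100 1-3 | idle 3-4 | 101 4-6 | 102 6-8 | 101 8-15 |
Completion: 100=3  101=15  102=8
Turnaround (C−A): 100=2  101=11  102=2
Response(100) = first start − arrival = 1 − 1 = 0

0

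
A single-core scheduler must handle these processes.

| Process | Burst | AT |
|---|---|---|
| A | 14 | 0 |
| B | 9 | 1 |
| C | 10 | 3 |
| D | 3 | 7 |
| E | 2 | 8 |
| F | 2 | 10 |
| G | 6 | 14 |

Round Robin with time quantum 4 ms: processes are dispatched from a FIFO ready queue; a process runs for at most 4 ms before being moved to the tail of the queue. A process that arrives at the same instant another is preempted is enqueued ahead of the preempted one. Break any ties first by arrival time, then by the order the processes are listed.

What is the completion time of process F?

27

Schedule: | A 0-4 | B 4-8 | C 8-12 | A 12-16 | D 16-19 | E 19-21 | B 21-25 | F 25-27 | C 27-31 | G 31-35 | A 35-39 | B 39-40 | C 40-42 | G 42-44 | A 44-46 |
Completion: A=46  B=40  C=42  D=19  E=21  F=27  G=44
Turnaround (C−A): A=46  B=39  C=39  D=12  E=13  F=17  G=30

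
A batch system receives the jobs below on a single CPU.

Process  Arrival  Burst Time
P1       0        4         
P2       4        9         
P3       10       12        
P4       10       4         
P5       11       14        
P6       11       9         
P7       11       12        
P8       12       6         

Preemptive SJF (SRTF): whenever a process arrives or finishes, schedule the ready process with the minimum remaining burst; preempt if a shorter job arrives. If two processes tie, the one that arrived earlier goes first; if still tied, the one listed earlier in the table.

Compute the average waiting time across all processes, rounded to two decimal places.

Timeline: | P1 0-4 | P2 4-13 | P4 13-17 | P8 17-23 | P6 23-32 | P3 32-44 | P7 44-56 | P5 56-70 |
Completion: P1=4  P2=13  P3=44  P4=17  P5=70  P6=32  P7=56  P8=23
Turnaround (C−A): P1=4  P2=9  P3=34  P4=7  P5=59  P6=21  P7=45  P8=11
Waiting times: P1=0, P2=0, P3=22, P4=3, P5=45, P6=12, P7=33, P8=5
Average waiting = (0+0+22+3+45+12+33+5) / 8 = 120/8 = 15.00

15.00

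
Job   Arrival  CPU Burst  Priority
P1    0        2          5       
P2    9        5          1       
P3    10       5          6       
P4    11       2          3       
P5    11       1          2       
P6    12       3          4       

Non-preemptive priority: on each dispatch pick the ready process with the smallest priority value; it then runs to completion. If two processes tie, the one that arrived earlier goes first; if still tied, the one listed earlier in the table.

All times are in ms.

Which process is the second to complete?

Schedule: | P1 0-2 | idle 2-9 | P2 9-14 | P5 14-15 | P4 15-17 | P6 17-20 | P3 20-25 |
Completion: P1=2  P2=14  P3=25  P4=17  P5=15  P6=20
Turnaround (C−A): P1=2  P2=5  P3=15  P4=6  P5=4  P6=8
Finish order: P1 → P2 → P5 → P4 → P6 → P3

P2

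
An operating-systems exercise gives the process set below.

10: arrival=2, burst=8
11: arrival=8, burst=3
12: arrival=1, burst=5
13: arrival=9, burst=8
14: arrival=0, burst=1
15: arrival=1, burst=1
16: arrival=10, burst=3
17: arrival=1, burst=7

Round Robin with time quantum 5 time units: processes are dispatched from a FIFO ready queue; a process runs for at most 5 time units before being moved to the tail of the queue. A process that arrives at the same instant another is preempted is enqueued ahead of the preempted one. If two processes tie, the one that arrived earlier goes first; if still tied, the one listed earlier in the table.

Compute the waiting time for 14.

Timeline: | 14 0-1 | 12 1-6 | 15 6-7 | 17 7-12 | 10 12-17 | 11 17-20 | 13 20-25 | 16 25-28 | 17 28-30 | 10 30-33 | 13 33-36 |
Completion: 10=33  11=20  12=6  13=36  14=1  15=7  16=28  17=30
Waiting(14) = turnaround − burst = 1 − 1 = 0

0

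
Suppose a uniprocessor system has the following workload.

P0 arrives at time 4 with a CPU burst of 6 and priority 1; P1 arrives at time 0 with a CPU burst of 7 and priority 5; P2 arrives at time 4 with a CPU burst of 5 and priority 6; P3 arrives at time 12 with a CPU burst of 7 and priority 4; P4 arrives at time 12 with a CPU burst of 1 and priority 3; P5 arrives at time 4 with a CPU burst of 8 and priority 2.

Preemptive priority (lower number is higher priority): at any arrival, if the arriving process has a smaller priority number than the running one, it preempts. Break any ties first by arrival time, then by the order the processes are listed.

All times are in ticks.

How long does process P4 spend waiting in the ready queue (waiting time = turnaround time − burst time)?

6

Schedule: | P1 0-4 | P0 4-10 | P5 10-18 | P4 18-19 | P3 19-26 | P1 26-29 | P2 29-34 |
Completion: P0=10  P1=29  P2=34  P3=26  P4=19  P5=18
Turnaround (C−A): P0=6  P1=29  P2=30  P3=14  P4=7  P5=14
Waiting(P4) = turnaround − burst = 7 − 1 = 6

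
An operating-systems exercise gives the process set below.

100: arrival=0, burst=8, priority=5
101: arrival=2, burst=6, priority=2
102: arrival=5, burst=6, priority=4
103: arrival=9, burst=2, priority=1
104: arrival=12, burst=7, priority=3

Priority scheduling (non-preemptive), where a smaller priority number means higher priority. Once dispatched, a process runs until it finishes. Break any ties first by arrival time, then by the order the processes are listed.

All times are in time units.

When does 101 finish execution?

Gantt: | 100 0-8 | 101 8-14 | 103 14-16 | 104 16-23 | 102 23-29 |
Completion: 100=8  101=14  102=29  103=16  104=23

14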